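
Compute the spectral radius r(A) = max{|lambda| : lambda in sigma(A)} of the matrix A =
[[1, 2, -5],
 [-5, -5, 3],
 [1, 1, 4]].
r(A) ≈ 3.8664

The eigenvalues of A are the roots of its characteristic polynomial. With M = A (coefficients from the trace, the sum of principal 2x2 minors, and det A):
  p(λ) = det(λ I - M) = λ^3 - 9λ - 23.
No integer candidate from the rational root theorem (±divisors of 23) is a root, so the roots are irrational. The cubic discriminant is Δ = -11367 < 0, so there is one real root and a complex-conjugate pair. p(3) = -23 and p(4) = 5 have opposite signs, so a root lies in (3, 4); Newton's method refines it to λ ≈ 3.8664. Dividing out (λ - (3.8664)) leaves approximately λ^2 + 3.8664λ + 5.9487. For λ^2 + 3.8664λ + 5.9487 the discriminant is -8.8462. It is negative, so the remaining roots are the complex-conjugate pair λ ≈ -1.9332 ± 1.4871i. Their product equals the constant term, so |λ|^2 ≈ 5.9487 and |λ| ≈ 2.439.
Thus the eigenvalues (to 4 decimals) are 3.8664 (modulus 3.8664); -1.9332 ± 1.4871i (modulus 2.439). The spectral radius is the largest modulus: r(A) ≈ 3.8664. (Cross-check: r(A) ≤ ||A||_2 ≈ 8.9312; equality holds whenever A is normal, though it can also hold for some non-normal A.)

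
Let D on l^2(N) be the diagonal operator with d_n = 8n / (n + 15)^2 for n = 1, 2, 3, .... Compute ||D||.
||D|| = 2/15 (attained at n = 15)

For D diagonal, ||D|| = sup_n |d_n|. Treat f(x) = 8x / (x + 15)^2 for real x > 0. By the quotient rule, f'(x) = 8(15 - x)/(x + 15)^3, which is positive for x < 15 and negative for x > 15. So f has a unique maximum at x = 15, and since 15 is a positive integer, the supremum over n ≥ 1 is attained at n = 15: d_15 = 8·15/(15 + 15)^2 = 8·15/900 = 2/15. Hence ||D|| = 2/15.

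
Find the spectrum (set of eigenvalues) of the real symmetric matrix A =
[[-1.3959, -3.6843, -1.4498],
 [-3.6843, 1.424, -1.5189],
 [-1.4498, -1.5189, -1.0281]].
sigma(A) ≈ {-5, 0, 4}

A is real symmetric, so its spectrum consists of real eigenvalues. Expanding the characteristic polynomial of the displayed matrix gives
  det(λ I - A) = p(λ) = λ^3 + (1)λ^2 + (-20)λ + (0).
Solving p(λ) = 0 yields eigenvalues ≈ -5, 0, 4. (A is shown rounded to 4 decimals, so these recover the underlying integer eigenvalues to within that precision.)
Verification: the trace of A = -1 equals the sum of eigenvalues -1, and det(A) ≈ -0.0000 matches the eigenvalue product 0.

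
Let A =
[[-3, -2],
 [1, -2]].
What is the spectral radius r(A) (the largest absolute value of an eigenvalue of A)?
r(A) = sqrt(8) ≈ 2.8284

The eigenvalues of A are the roots of its characteristic polynomial. With M = A (coefficients from the trace and determinant):
  p(λ) = det(λ I - M) = λ^2 + 5λ + 8.
For λ^2 + 5λ + 8 the discriminant is -7. It is negative, so the roots are the complex-conjugate pair λ = -5/2 ± (sqrt(7)/2) i ≈ -2.5 ± 1.3229i. For a conjugate pair the product of the roots equals the constant term, so |λ|^2 = 8 and |λ| = sqrt(8) ≈ 2.8284.
Thus the eigenvalues (to 4 decimals) are -2.5 ± 1.3229i (modulus 2.8284). The spectral radius is the largest modulus: r(A) = sqrt(8) ≈ 2.8284. (Cross-check: r(A) ≤ ||A||_2 ≈ 3.6226; equality holds whenever A is normal, though it can also hold for some non-normal A.)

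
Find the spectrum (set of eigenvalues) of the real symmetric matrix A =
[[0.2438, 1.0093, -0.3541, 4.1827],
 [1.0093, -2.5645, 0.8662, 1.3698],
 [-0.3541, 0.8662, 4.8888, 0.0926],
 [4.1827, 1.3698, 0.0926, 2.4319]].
sigma(A) ≈ {-3, 5, 6} (-3 with multiplicity 2)

A is real symmetric, so its spectrum consists of real eigenvalues. Expanding the characteristic polynomial of the displayed matrix gives
  det(λ I - A) = p(λ) = λ^4 + (-5)λ^3 + (-27)λ^2 + (80.999)λ + (269.9931).
Solving p(λ) = 0 yields eigenvalues ≈ -3, -3, 5, 6. (A is shown rounded to 4 decimals, so these recover the underlying integer eigenvalues to within that precision.)
Verification: the trace of A = 5 equals the sum of eigenvalues 5, and det(A) ≈ 269.9931 matches the eigenvalue product 270.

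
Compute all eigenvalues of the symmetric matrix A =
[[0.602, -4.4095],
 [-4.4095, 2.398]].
sigma(A) ≈ {-3, 6}

A is real symmetric, so its spectrum consists of real eigenvalues. Expanding the characteristic polynomial of the displayed matrix gives
  det(λ I - A) = p(λ) = λ^2 + (-3)λ + (-18).
Solving p(λ) = 0 yields eigenvalues ≈ -3, 6. (A is shown rounded to 4 decimals, so these recover the underlying integer eigenvalues to within that precision.)
Verification: the trace of A = 3 equals the sum of eigenvalues 3, and det(A) ≈ -18.0001 matches the eigenvalue product -18.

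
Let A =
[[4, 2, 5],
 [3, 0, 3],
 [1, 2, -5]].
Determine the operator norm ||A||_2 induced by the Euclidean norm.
||A||_2 ≈ 8.4836 (= sqrt(largest eigenvalue of A^T A))

||A||_2 = sigma_max(A) = sqrt(lambda_max(A^T A)). Form the symmetric matrix M = A^T A =
[[26, 10, 24],
 [10, 8, 0],
 [24, 0, 59]].
Its characteristic polynomial (trace, sum of principal 2x2 minors, determinant of M give the coefficients) is
  p(λ) = det(λ I - M) = λ^3 - 93λ^2 + 1538λ - 1764.
No integer candidate from the rational root theorem (±divisors of 1764) is a root, so the roots are irrational. The cubic discriminant is Δ = 4688570452 > 0, so there are three distinct real roots. p(1) = -318 and p(2) = 948 have opposite signs, so a root lies in (1, 2); Newton's method refines it to λ ≈ 1.2385. p(19) = 744 and p(20) = -204 have opposite signs, so a root lies in (19, 20); Newton's method refines it to λ ≈ 19.7908. p(71) = -3468 and p(72) = 108 have opposite signs, so a root lies in (71, 72); Newton's method refines it to λ ≈ 71.9708. Check (Vieta): the three roots sum to 93, matching tr M = 93.
So the eigenvalues of A^T A are ≈ 1.2385, 19.7908, 71.9708 (all ≥ 0, as they must be for A^T A). The largest is λ_max ≈ 71.9708, hence ||A||_2 = sqrt(λ_max) ≈ 8.4836.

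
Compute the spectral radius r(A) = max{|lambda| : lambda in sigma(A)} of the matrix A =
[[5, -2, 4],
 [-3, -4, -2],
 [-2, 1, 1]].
r(A) ≈ 4.5599

The eigenvalues of A are the roots of its characteristic polynomial. With M = A (coefficients from the trace, the sum of principal 2x2 minors, and det A):
  p(λ) = det(λ I - M) = λ^3 - 2λ^2 - 15λ + 68.
No integer candidate from the rational root theorem (±divisors of 68) is a root, so the roots are irrational. The cubic discriminant is Δ = -71552 < 0, so there is one real root and a complex-conjugate pair. p(-5) = -32 and p(-4) = 32 have opposite signs, so a root lies in (-5, -4); Newton's method refines it to λ ≈ -4.5599. Dividing out (λ - (-4.5599)) leaves approximately λ^2 - 6.5599λ + 14.9126. For λ^2 - 6.5599λ + 14.9126 the discriminant is -16.6179. It is negative, so the remaining roots are the complex-conjugate pair λ ≈ 3.28 ± 2.0383i. Their product equals the constant term, so |λ|^2 ≈ 14.9126 and |λ| ≈ 3.8617.
Thus the eigenvalues (to 4 decimals) are -4.5599 (modulus 4.5599); 3.28 ± 2.0383i (modulus 3.8617). The spectral radius is the largest modulus: r(A) ≈ 4.5599. (Cross-check: r(A) ≤ ||A||_2 ≈ 7.4142; equality holds whenever A is normal, though it can also hold for some non-normal A.)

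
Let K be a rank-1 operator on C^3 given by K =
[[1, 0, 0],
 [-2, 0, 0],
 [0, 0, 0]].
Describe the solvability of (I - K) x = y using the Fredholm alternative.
(I - K) is singular (det(I - K) = 0, i.e. 1 ∈ sigma(K)). (I - K) x = y is solvable iff y ⊥ ker((I - K)^*) = span{(1, 0, 0)}, i.e. iff y_1 = 0. When solvable, the solutions are x = y + c·(1, -2, 0), c arbitrary (ker(I - K) = span{(1, -2, 0)}, dimension 1).

K has rank 1, so it is an outer product K = u v^T: every row of K is a multiple of one row vector. Reading off the entries, u = (1, -2, 0) and v = (1, 0, 0) (row i of K equals u_i·v^T). A rank-one matrix u v^T satisfies K u = u (v·u) and kills the (2)-dimensional subspace v^⊥, so its characteristic polynomial is lambda^2 (lambda - v·u) with v·u = tr K = 1. Hence the eigenvalues of I - K are 1 (multiplicity 2) and 1 - (1) = 0, so det(I - K) = 0. (Direct check: I - K =
[[0, 0, 0],
 [2, 1, 0],
 [0, 0, 1]]
has determinant 0.) So 1 is an eigenvalue of K and (I - K) is not invertible. The finite-dimensional Fredholm alternative says: either (I - K) is invertible, or ker(I - K) ≠ {0} and then range(I - K) = ker((I - K)^*)^⊥, with dim ker(I - K) = dim ker((I - K)^*). We are in the second case, so we need both kernels. Kernel of I - K: (I - K) u = u - u (v·u) = u - u = 0, so ker(I - K) = span{u} = span{(1, -2, 0)} (it is exactly 1-dimensional because rank(I - K) = 2). Kernel of the adjoint: K is real, so (I - K)^* = I - K^T = I - v u^T, and (I - v u^T) v = v - v (u·v) = 0; hence ker((I - K)^*) = span{v} = span{(1, 0, 0)}. Therefore (I - K) x = y is solvable iff <y, v> = 0, i.e. iff y_1 = 0. When this holds, K y = u (v·y) = 0, so (I - K) y = y and x = y is a particular solution; the full solution set is the line x = y + c·u = y + c·(1, -2, 0), c ∈ C.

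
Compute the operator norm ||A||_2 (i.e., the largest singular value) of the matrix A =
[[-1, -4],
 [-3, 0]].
||A||_2 = sqrt(18) ≈ 4.2426 (= sqrt(largest eigenvalue of A^T A))

||A||_2 = sigma_max(A) = sqrt(lambda_max(A^T A)). Form the symmetric matrix M = A^T A =
[[10, 4],
 [4, 16]].
Its characteristic polynomial (trace, determinant of M give the coefficients) is
  p(λ) = det(λ I - M) = λ^2 - 26λ + 144.
For λ^2 - 26λ + 144 the discriminant is 100. It is a perfect square (10^2), so the roots are rational: λ = (26 ± 10)/2 = 18, 8.
So the eigenvalues of A^T A are ≈ 8, 18 (all ≥ 0, as they must be for A^T A). The largest is λ_max = 18, hence ||A||_2 = sqrt(λ_max) = sqrt(18) ≈ 4.2426.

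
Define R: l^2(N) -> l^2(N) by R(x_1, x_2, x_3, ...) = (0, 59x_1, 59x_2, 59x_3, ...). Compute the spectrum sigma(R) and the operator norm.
sigma(R) = closed disk {z in C : |z| ≤ 59}; ||R|| = 59

Note R = 59·U where U is the unit right shift (U x)_k = x_{k-1} (with x_0 := 0); so ||R|| = 59||U|| and sigma(R) = 59·sigma(U). ||R x||^2 = sum_{k≥1} |59x_k|^2 = 3481||x||^2, so ||R|| = 59 and sigma(R) ⊂ {|z| ≤ 59}. For any |lambda| < 59, the equation (R - lambda I) x = 0 forces x_1 = 0, then 59x_k = lambda x_{k+1} ⇒ x = 0, so R has no eigenvalues. But (R - lambda I) is not surjective for |lambda| < 59: solving (R - lambda I) x = e_1 would require x_n proportional to (lambda/59)^(-n), which is not in l^2. So every |lambda| < 59 lies in the residual spectrum. The boundary |lambda| = 59 is in the approximate point spectrum (the spectrum is closed). Hence sigma(R) is the closed disk of radius 59.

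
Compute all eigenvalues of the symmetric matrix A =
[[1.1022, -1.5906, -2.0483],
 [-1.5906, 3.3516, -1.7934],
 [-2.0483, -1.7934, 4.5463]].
sigma(A) ≈ {-1, 4, 6}

A is real symmetric, so its spectrum consists of real eigenvalues. Expanding the characteristic polynomial of the displayed matrix gives
  det(λ I - A) = p(λ) = λ^3 + (-9)λ^2 + (14)λ + (24).
Solving p(λ) = 0 yields eigenvalues ≈ -1, 4, 6. (A is shown rounded to 4 decimals, so these recover the underlying integer eigenvalues to within that precision.)
Verification: the trace of A = 9 equals the sum of eigenvalues 9, and det(A) ≈ -24.0002 matches the eigenvalue product -24.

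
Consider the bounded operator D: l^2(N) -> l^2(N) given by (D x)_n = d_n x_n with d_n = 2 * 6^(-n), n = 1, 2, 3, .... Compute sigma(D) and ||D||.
sigma(D) = {2 * 6^(-n) : n ≥ 1} ∪ {0}; ||D|| = 1/3

A bounded diagonal operator on l^2 with diagonal entries d_n has spectrum equal to the closure of {d_n : n ≥ 1}: every d_n is an eigenvalue (with eigenvector e_n), so {d_n} ⊂ sigma(D); the spectrum is closed, so its closure is too; and for lambda not in the closure, (D - lambda I) has bounded inverse (the diagonal entries 1/(d_n - lambda) are bounded). For our sequence d_n = 2 * 6^(-n), n = 1, 2, 3, ...:
  - {d_n} = {2 * 6^(-n) : n ≥ 1}; the only limit point is 0
  - closure = {2 * 6^(-n) : n ≥ 1} ∪ {0}
For the norm: a diagonal operator has ||D|| = sup_n |d_n|. Here d_n = 2 * 6^(-n) is positive and decreasing, so sup_n |d_n| = d_1 = 2/6 = 1/3. So ||D|| = 1/3.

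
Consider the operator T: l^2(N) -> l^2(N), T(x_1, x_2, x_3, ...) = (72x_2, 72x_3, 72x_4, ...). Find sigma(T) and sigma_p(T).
sigma(T) = closed disk {z in C : |z| ≤ 72}; sigma_p(T) = open disk {z in C : |z| < 72}

Note T = 72·V where V is the unit left shift (V x)_k = x_{k+1}; so sigma(T) = 72·sigma(V) and ||T|| = 72||V||. ||T x||^2 = 5184sum_{k≥2} |x_k|^2 ≤ 5184||x||^2, with equality on {x : x_1 = 0}, so ||T|| = 72. For any lambda with |lambda| < 72, set r = lambda/72 (|r| < 1); the vector x = (1, r, r^2, ...) is in l^2 and satisfies T x = 72(r, r^2, ...) = lambda x, so lambda is an eigenvalue. On the boundary |lambda| = 72 the geometric series diverges, so no l^2 eigenvector exists, but these lambda lie in the approximate point spectrum. Hence sigma(T) is the closed disk of radius 72 and sigma_p(T) is the open disk.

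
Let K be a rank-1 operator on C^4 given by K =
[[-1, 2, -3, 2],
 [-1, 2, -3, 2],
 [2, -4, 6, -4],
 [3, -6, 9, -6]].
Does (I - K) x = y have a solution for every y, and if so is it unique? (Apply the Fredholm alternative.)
(I - K) is singular (det(I - K) = 0, i.e. 1 ∈ sigma(K)). (I - K) x = y is solvable iff y ⊥ ker((I - K)^*) = span{(-1, 2, -3, 2)}, i.e. iff -y_1 + 2y_2 - 3y_3 + 2y_4 = 0. When solvable, the solutions are x = y + c·(1, 1, -2, -3), c arbitrary (ker(I - K) = span{(1, 1, -2, -3)}, dimension 1).

K has rank 1, so it is an outer product K = u v^T: every row of K is a multiple of one row vector. Reading off the entries, u = (1, 1, -2, -3) and v = (-1, 2, -3, 2) (row i of K equals u_i·v^T). A rank-one matrix u v^T satisfies K u = u (v·u) and kills the (3)-dimensional subspace v^⊥, so its characteristic polynomial is lambda^3 (lambda - v·u) with v·u = tr K = 1. Hence the eigenvalues of I - K are 1 (multiplicity 3) and 1 - (1) = 0, so det(I - K) = 0. (Direct check: I - K =
[[2, -2, 3, -2],
 [1, -1, 3, -2],
 [-2, 4, -5, 4],
 [-3, 6, -9, 7]]
has determinant 0.) So 1 is an eigenvalue of K and (I - K) is not invertible. The finite-dimensional Fredholm alternative says: either (I - K) is invertible, or ker(I - K) ≠ {0} and then range(I - K) = ker((I - K)^*)^⊥, with dim ker(I - K) = dim ker((I - K)^*). We are in the second case, so we need both kernels. Kernel of I - K: (I - K) u = u - u (v·u) = u - u = 0, so ker(I - K) = span{u} = span{(1, 1, -2, -3)} (it is exactly 1-dimensional because rank(I - K) = 3). Kernel of the adjoint: K is real, so (I - K)^* = I - K^T = I - v u^T, and (I - v u^T) v = v - v (u·v) = 0; hence ker((I - K)^*) = span{v} = span{(-1, 2, -3, 2)}. Therefore (I - K) x = y is solvable iff <y, v> = 0, i.e. iff -y_1 + 2y_2 - 3y_3 + 2y_4 = 0. When this holds, K y = u (v·y) = 0, so (I - K) y = y and x = y is a particular solution; the full solution set is the line x = y + c·u = y + c·(1, 1, -2, -3), c ∈ C.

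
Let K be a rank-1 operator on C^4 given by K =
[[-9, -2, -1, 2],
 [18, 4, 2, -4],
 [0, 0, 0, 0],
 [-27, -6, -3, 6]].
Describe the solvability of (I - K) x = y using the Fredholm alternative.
(I - K) is singular (det(I - K) = 0, i.e. 1 ∈ sigma(K)). (I - K) x = y is solvable iff y ⊥ ker((I - K)^*) = span{(-9, -2, -1, 2)}, i.e. iff -9y_1 - 2y_2 - y_3 + 2y_4 = 0. When solvable, the solutions are x = y + c·(1, -2, 0, 3), c arbitrary (ker(I - K) = span{(1, -2, 0, 3)}, dimension 1).

K has rank 1, so it is an outer product K = u v^T: every row of K is a multiple of one row vector. Reading off the entries, u = (1, -2, 0, 3) and v = (-9, -2, -1, 2) (row i of K equals u_i·v^T). A rank-one matrix u v^T satisfies K u = u (v·u) and kills the (3)-dimensional subspace v^⊥, so its characteristic polynomial is lambda^3 (lambda - v·u) with v·u = tr K = 1. Hence the eigenvalues of I - K are 1 (multiplicity 3) and 1 - (1) = 0, so det(I - K) = 0. (Direct check: I - K =
[[10, 2, 1, -2],
 [-18, -3, -2, 4],
 [0, 0, 1, 0],
 [27, 6, 3, -5]]
has determinant 0.) So 1 is an eigenvalue of K and (I - K) is not invertible. The finite-dimensional Fredholm alternative says: either (I - K) is invertible, or ker(I - K) ≠ {0} and then range(I - K) = ker((I - K)^*)^⊥, with dim ker(I - K) = dim ker((I - K)^*). We are in the second case, so we need both kernels. Kernel of I - K: (I - K) u = u - u (v·u) = u - u = 0, so ker(I - K) = span{u} = span{(1, -2, 0, 3)} (it is exactly 1-dimensional because rank(I - K) = 3). Kernel of the adjoint: K is real, so (I - K)^* = I - K^T = I - v u^T, and (I - v u^T) v = v - v (u·v) = 0; hence ker((I - K)^*) = span{v} = span{(-9, -2, -1, 2)}. Therefore (I - K) x = y is solvable iff <y, v> = 0, i.e. iff -9y_1 - 2y_2 - y_3 + 2y_4 = 0. When this holds, K y = u (v·y) = 0, so (I - K) y = y and x = y is a particular solution; the full solution set is the line x = y + c·u = y + c·(1, -2, 0, 3), c ∈ C.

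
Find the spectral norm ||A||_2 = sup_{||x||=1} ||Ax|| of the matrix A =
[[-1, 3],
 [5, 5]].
||A||_2 = sqrt((60 + sqrt(2000))/2) ≈ 7.2361 (= sqrt(largest eigenvalue of A^T A))

||A||_2 = sigma_max(A) = sqrt(lambda_max(A^T A)). Form the symmetric matrix M = A^T A =
[[26, 22],
 [22, 34]].
Its characteristic polynomial (trace, determinant of M give the coefficients) is
  p(λ) = det(λ I - M) = λ^2 - 60λ + 400.
For λ^2 - 60λ + 400 the discriminant is 2000. It is nonnegative but not a perfect square, so the roots are real and irrational: λ = (60 ± sqrt(2000))/2 ≈ 52.3607, 7.6393.
So the eigenvalues of A^T A are ≈ 7.6393, 52.3607 (all ≥ 0, as they must be for A^T A). The largest is λ_max = (60 + sqrt(2000))/2 ≈ 52.3607, hence ||A||_2 = sqrt(λ_max) = sqrt((60 + sqrt(2000))/2) ≈ 7.2361.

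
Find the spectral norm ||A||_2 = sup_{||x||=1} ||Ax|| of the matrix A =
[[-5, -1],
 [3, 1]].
||A||_2 = sqrt((36 + sqrt(1280))/2) ≈ 5.9907 (= sqrt(largest eigenvalue of A^T A))

||A||_2 = sigma_max(A) = sqrt(lambda_max(A^T A)). Form the symmetric matrix M = A^T A =
[[34, 8],
 [8, 2]].
Its characteristic polynomial (trace, determinant of M give the coefficients) is
  p(λ) = det(λ I - M) = λ^2 - 36λ + 4.
For λ^2 - 36λ + 4 the discriminant is 1280. It is nonnegative but not a perfect square, so the roots are real and irrational: λ = (36 ± sqrt(1280))/2 ≈ 35.8885, 0.1115.
So the eigenvalues of A^T A are ≈ 0.1115, 35.8885 (all ≥ 0, as they must be for A^T A). The largest is λ_max = (36 + sqrt(1280))/2 ≈ 35.8885, hence ||A||_2 = sqrt(λ_max) = sqrt((36 + sqrt(1280))/2) ≈ 5.9907.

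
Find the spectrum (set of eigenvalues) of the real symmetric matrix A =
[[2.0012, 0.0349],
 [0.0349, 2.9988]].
sigma(A) ≈ {2, 3}

A is real symmetric, so its spectrum consists of real eigenvalues. Expanding the characteristic polynomial of the displayed matrix gives
  det(λ I - A) = p(λ) = λ^2 + (-5)λ + (6).
Solving p(λ) = 0 yields eigenvalues ≈ 2, 3. (A is shown rounded to 4 decimals, so these recover the underlying integer eigenvalues to within that precision.)
Verification: the trace of A = 5 equals the sum of eigenvalues 5, and det(A) ≈ 6.0000 matches the eigenvalue product 6.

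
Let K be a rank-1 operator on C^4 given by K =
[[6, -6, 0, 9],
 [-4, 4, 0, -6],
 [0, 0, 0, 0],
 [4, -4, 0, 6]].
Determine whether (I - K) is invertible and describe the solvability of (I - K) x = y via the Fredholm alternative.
(I - K) is invertible (det(I - K) = -15 ≠ 0), so for every y in C^4 the equation (I - K) x = y has a unique solution.

K has rank 1, so it is an outer product K = u v^T: every row of K is a multiple of one row vector. Reading off the entries, u = (3, -2, 0, 2) and v = (2, -2, 0, 3) (row i of K equals u_i·v^T). A rank-one matrix u v^T satisfies K u = u (v·u) and kills the (3)-dimensional subspace v^⊥, so its characteristic polynomial is lambda^3 (lambda - v·u) with v·u = tr K = 16. Hence the eigenvalues of I - K are 1 (multiplicity 3) and 1 - (16) = -15, so det(I - K) = -15. (Direct check: I - K =
[[-5, 6, 0, -9],
 [4, -3, 0, 6],
 [0, 0, 1, 0],
 [-4, 4, 0, -5]]
has determinant -15.) The finite-dimensional Fredholm alternative says: either (I - K) is invertible, or ker(I - K) ≠ {0} and then range(I - K) = ker((I - K)^*)^⊥, with dim ker(I - K) = dim ker((I - K)^*). Since det(I - K) ≠ 0, 1 is not an eigenvalue of K and ker(I - K) = {0}, so we are in the first case: for every y there is a unique x = (I - K)^(-1) y. Explicitly, by the Sherman–Morrison formula, (I - u v^T)^(-1) = I + u v^T/(1 - v·u), i.e. (I - K)^(-1) = I + K/(-15).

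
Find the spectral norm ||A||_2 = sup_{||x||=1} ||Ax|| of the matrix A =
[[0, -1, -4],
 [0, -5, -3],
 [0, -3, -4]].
||A||_2 = sqrt((76 + sqrt(3880))/2) ≈ 8.3153 (= sqrt(largest eigenvalue of A^T A))

||A||_2 = sigma_max(A) = sqrt(lambda_max(A^T A)). Form the symmetric matrix M = A^T A =
[[0, 0, 0],
 [0, 35, 31],
 [0, 31, 41]].
Its characteristic polynomial (trace, sum of principal 2x2 minors, determinant of M give the coefficients) is
  p(λ) = det(λ I - M) = λ^3 - 76λ^2 + 474λ.
The constant term is 0, so λ = 0 is a root. Dividing out λ leaves p(λ) = λ(λ^2 - 76λ + 474). For λ^2 - 76λ + 474 the discriminant is 3880. It is nonnegative but not a perfect square, so the roots are real and irrational: λ = (76 ± sqrt(3880))/2 ≈ 69.1448, 6.8552.
So the eigenvalues of A^T A are ≈ 0, 6.8552, 69.1448 (all ≥ 0, as they must be for A^T A). The largest is λ_max = (76 + sqrt(3880))/2 ≈ 69.1448, hence ||A||_2 = sqrt(λ_max) = sqrt((76 + sqrt(3880))/2) ≈ 8.3153.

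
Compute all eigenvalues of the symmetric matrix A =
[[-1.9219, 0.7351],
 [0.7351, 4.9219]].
sigma(A) ≈ {-2, 5}

A is real symmetric, so its spectrum consists of real eigenvalues. Expanding the characteristic polynomial of the displayed matrix gives
  det(λ I - A) = p(λ) = λ^2 + (-3)λ + (-10).
Solving p(λ) = 0 yields eigenvalues ≈ -2, 5. (A is shown rounded to 4 decimals, so these recover the underlying integer eigenvalues to within that precision.)
Verification: the trace of A = 3 equals the sum of eigenvalues 3, and det(A) ≈ -9.9998 matches the eigenvalue product -10.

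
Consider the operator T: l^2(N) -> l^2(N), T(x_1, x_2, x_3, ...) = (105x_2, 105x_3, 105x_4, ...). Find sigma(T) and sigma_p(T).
sigma(T) = closed disk {z in C : |z| ≤ 105}; sigma_p(T) = open disk {z in C : |z| < 105}

Note T = 105·V where V is the unit left shift (V x)_k = x_{k+1}; so sigma(T) = 105·sigma(V) and ||T|| = 105||V||. ||T x||^2 = 11025sum_{k≥2} |x_k|^2 ≤ 11025||x||^2, with equality on {x : x_1 = 0}, so ||T|| = 105. For any lambda with |lambda| < 105, set r = lambda/105 (|r| < 1); the vector x = (1, r, r^2, ...) is in l^2 and satisfies T x = 105(r, r^2, ...) = lambda x, so lambda is an eigenvalue. On the boundary |lambda| = 105 the geometric series diverges, so no l^2 eigenvector exists, but these lambda lie in the approximate point spectrum. Hence sigma(T) is the closed disk of radius 105 and sigma_p(T) is the open disk.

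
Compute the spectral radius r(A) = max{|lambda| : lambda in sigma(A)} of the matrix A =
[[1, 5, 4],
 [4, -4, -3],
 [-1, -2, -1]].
r(A) ≈ 7.388

The eigenvalues of A are the roots of its characteristic polynomial. With M = A (coefficients from the trace, the sum of principal 2x2 minors, and det A):
  p(λ) = det(λ I - M) = λ^3 + 4λ^2 - 23λ + 15.
No integer candidate from the rational root theorem (±divisors of 15) is a root, so the roots are irrational. The cubic discriminant is Δ = 22377 > 0, so there are three distinct real roots. p(-8) = -57 and p(-7) = 29 have opposite signs, so a root lies in (-8, -7); Newton's method refines it to λ ≈ -7.388. p(0) = 15 and p(1) = -3 have opposite signs, so a root lies in (0, 1); Newton's method refines it to λ ≈ 0.7779. p(2) = -7 and p(3) = 9 have opposite signs, so a root lies in (2, 3); Newton's method refines it to λ ≈ 2.6101. Check (Vieta): the three roots sum to -4, matching tr M = -4.
Thus the eigenvalues (to 4 decimals) are -7.388 (modulus 7.388); 0.7779 (modulus 0.7779); 2.6101 (modulus 2.6101). The spectral radius is the largest modulus: r(A) ≈ 7.388. (Cross-check: r(A) ≤ ||A||_2 ≈ 8.5533; equality holds whenever A is normal, though it can also hold for some non-normal A.)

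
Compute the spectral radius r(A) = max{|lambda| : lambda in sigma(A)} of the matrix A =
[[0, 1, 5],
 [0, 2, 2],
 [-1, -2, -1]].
r(A) ≈ 2.6713

The eigenvalues of A are the roots of its characteristic polynomial. With M = A (coefficients from the trace, the sum of principal 2x2 minors, and det A):
  p(λ) = det(λ I - M) = λ^3 - λ^2 + 7λ - 8.
No integer candidate from the rational root theorem (±divisors of 8) is a root, so the roots are irrational. The cubic discriminant is Δ = -2075 < 0, so there is one real root and a complex-conjugate pair. p(1) = -1 and p(2) = 10 have opposite signs, so a root lies in (1, 2); Newton's method refines it to λ ≈ 1.1211. Dividing out (λ - (1.1211)) leaves approximately λ^2 + 0.1211λ + 7.1358. For λ^2 + 0.1211λ + 7.1358 the discriminant is -28.5284. It is negative, so the remaining roots are the complex-conjugate pair λ ≈ -0.0606 ± 2.6706i. Their product equals the constant term, so |λ|^2 ≈ 7.1358 and |λ| ≈ 2.6713.
Thus the eigenvalues (to 4 decimals) are 1.1211 (modulus 1.1211); -0.0606 ± 2.6706i (modulus 2.6713). The spectral radius is the largest modulus: r(A) ≈ 2.6713. (Cross-check: r(A) ≤ ||A||_2 ≈ 5.8986; equality holds whenever A is normal, though it can also hold for some non-normal A.)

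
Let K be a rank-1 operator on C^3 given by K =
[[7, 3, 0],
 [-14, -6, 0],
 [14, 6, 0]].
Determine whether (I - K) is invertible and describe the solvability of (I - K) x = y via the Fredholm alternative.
(I - K) is singular (det(I - K) = 0, i.e. 1 ∈ sigma(K)). (I - K) x = y is solvable iff y ⊥ ker((I - K)^*) = span{(7, 3, 0)}, i.e. iff 7y_1 + 3y_2 = 0. When solvable, the solutions are x = y + c·(1, -2, 2), c arbitrary (ker(I - K) = span{(1, -2, 2)}, dimension 1).

K has rank 1, so it is an outer product K = u v^T: every row of K is a multiple of one row vector. Reading off the entries, u = (1, -2, 2) and v = (7, 3, 0) (row i of K equals u_i·v^T). A rank-one matrix u v^T satisfies K u = u (v·u) and kills the (2)-dimensional subspace v^⊥, so its characteristic polynomial is lambda^2 (lambda - v·u) with v·u = tr K = 1. Hence the eigenvalues of I - K are 1 (multiplicity 2) and 1 - (1) = 0, so det(I - K) = 0. (Direct check: I - K =
[[-6, -3, 0],
 [14, 7, 0],
 [-14, -6, 1]]
has determinant 0.) So 1 is an eigenvalue of K and (I - K) is not invertible. The finite-dimensional Fredholm alternative says: either (I - K) is invertible, or ker(I - K) ≠ {0} and then range(I - K) = ker((I - K)^*)^⊥, with dim ker(I - K) = dim ker((I - K)^*). We are in the second case, so we need both kernels. Kernel of I - K: (I - K) u = u - u (v·u) = u - u = 0, so ker(I - K) = span{u} = span{(1, -2, 2)} (it is exactly 1-dimensional because rank(I - K) = 2). Kernel of the adjoint: K is real, so (I - K)^* = I - K^T = I - v u^T, and (I - v u^T) v = v - v (u·v) = 0; hence ker((I - K)^*) = span{v} = span{(7, 3, 0)}. Therefore (I - K) x = y is solvable iff <y, v> = 0, i.e. iff 7y_1 + 3y_2 = 0. When this holds, K y = u (v·y) = 0, so (I - K) y = y and x = y is a particular solution; the full solution set is the line x = y + c·u = y + c·(1, -2, 2), c ∈ C.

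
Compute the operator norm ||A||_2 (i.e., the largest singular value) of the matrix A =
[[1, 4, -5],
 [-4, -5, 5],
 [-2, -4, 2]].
||A||_2 ≈ 11.235 (= sqrt(largest eigenvalue of A^T A))

||A||_2 = sigma_max(A) = sqrt(lambda_max(A^T A)). Form the symmetric matrix M = A^T A =
[[21, 32, -29],
 [32, 57, -53],
 [-29, -53, 54]].
Its characteristic polynomial (trace, sum of principal 2x2 minors, determinant of M give the coefficients) is
  p(λ) = det(λ I - M) = λ^3 - 132λ^2 + 735λ - 784.
No integer candidate from the rational root theorem (±divisors of 784) is a root, so the roots are irrational. The cubic discriminant is Δ = 1964469780 > 0, so there are three distinct real roots. p(1) = -180 and p(2) = 166 have opposite signs, so a root lies in (1, 2); Newton's method refines it to λ ≈ 1.4299. p(4) = 108 and p(5) = -284 have opposite signs, so a root lies in (4, 5); Newton's method refines it to λ ≈ 4.3438. p(126) = -3430 and p(127) = 11916 have opposite signs, so a root lies in (126, 127); Newton's method refines it to λ ≈ 126.2263. Check (Vieta): the three roots sum to 132, matching tr M = 132.
So the eigenvalues of A^T A are ≈ 1.4299, 4.3438, 126.2263 (all ≥ 0, as they must be for A^T A). The largest is λ_max ≈ 126.2263, hence ||A||_2 = sqrt(λ_max) ≈ 11.235.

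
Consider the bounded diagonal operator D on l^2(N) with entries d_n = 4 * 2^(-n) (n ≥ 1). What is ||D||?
||D|| = 2 (attained at n = 1)

For D diagonal, ||D|| = sup_n |d_n|. The sequence d_n = 4 * 2^(-n) is positive and strictly decreasing (ratio 2^(-1) < 1), so the supremum is d_1 = 4/2 = 2. Hence ||D|| = 2.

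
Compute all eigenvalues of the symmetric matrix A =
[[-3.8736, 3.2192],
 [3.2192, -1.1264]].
sigma(A) ≈ {-6, 1}

A is real symmetric, so its spectrum consists of real eigenvalues. Expanding the characteristic polynomial of the displayed matrix gives
  det(λ I - A) = p(λ) = λ^2 + (5)λ + (-6).
Solving p(λ) = 0 yields eigenvalues ≈ -6, 1. (A is shown rounded to 4 decimals, so these recover the underlying integer eigenvalues to within that precision.)
Verification: the trace of A = -5 equals the sum of eigenvalues -5, and det(A) ≈ -6.0000 matches the eigenvalue product -6.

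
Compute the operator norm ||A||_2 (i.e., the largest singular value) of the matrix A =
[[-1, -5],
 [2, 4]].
||A||_2 = sqrt((46 + sqrt(1972))/2) ≈ 6.7234 (= sqrt(largest eigenvalue of A^T A))

||A||_2 = sigma_max(A) = sqrt(lambda_max(A^T A)). Form the symmetric matrix M = A^T A =
[[5, 13],
 [13, 41]].
Its characteristic polynomial (trace, determinant of M give the coefficients) is
  p(λ) = det(λ I - M) = λ^2 - 46λ + 36.
For λ^2 - 46λ + 36 the discriminant is 1972. It is nonnegative but not a perfect square, so the roots are real and irrational: λ = (46 ± sqrt(1972))/2 ≈ 45.2036, 0.7964.
So the eigenvalues of A^T A are ≈ 0.7964, 45.2036 (all ≥ 0, as they must be for A^T A). The largest is λ_max = (46 + sqrt(1972))/2 ≈ 45.2036, hence ||A||_2 = sqrt(λ_max) = sqrt((46 + sqrt(1972))/2) ≈ 6.7234.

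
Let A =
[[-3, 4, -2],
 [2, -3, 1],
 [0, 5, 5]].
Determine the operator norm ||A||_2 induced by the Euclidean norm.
||A||_2 = sqrt((93 + sqrt(825))/2) ≈ 7.8014 (= sqrt(largest eigenvalue of A^T A))

||A||_2 = sigma_max(A) = sqrt(lambda_max(A^T A)). Form the symmetric matrix M = A^T A =
[[13, -18, 8],
 [-18, 50, 14],
 [8, 14, 30]].
Its characteristic polynomial (trace, sum of principal 2x2 minors, determinant of M give the coefficients) is
  p(λ) = det(λ I - M) = λ^3 - 93λ^2 + 1956λ.
The constant term is 0, so λ = 0 is a root. Dividing out λ leaves p(λ) = λ(λ^2 - 93λ + 1956). For λ^2 - 93λ + 1956 the discriminant is 825. It is nonnegative but not a perfect square, so the roots are real and irrational: λ = (93 ± sqrt(825))/2 ≈ 60.8614, 32.1386.
So the eigenvalues of A^T A are ≈ 0, 32.1386, 60.8614 (all ≥ 0, as they must be for A^T A). The largest is λ_max = (93 + sqrt(825))/2 ≈ 60.8614, hence ||A||_2 = sqrt(λ_max) = sqrt((93 + sqrt(825))/2) ≈ 7.8014.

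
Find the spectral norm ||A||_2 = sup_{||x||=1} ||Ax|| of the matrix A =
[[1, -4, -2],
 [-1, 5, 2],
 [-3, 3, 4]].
||A||_2 ≈ 8.8413 (= sqrt(largest eigenvalue of A^T A))

||A||_2 = sigma_max(A) = sqrt(lambda_max(A^T A)). Form the symmetric matrix M = A^T A =
[[11, -18, -16],
 [-18, 50, 30],
 [-16, 30, 24]].
Its characteristic polynomial (trace, sum of principal 2x2 minors, determinant of M give the coefficients) is
  p(λ) = det(λ I - M) = λ^3 - 85λ^2 + 534λ - 4.
No integer candidate from the rational root theorem (±divisors of 4) is a root, so the roots are irrational. The cubic discriminant is Δ = 1444600532 > 0, so there are three distinct real roots. p(0) = -4 and p(1) = 446 have opposite signs, so a root lies in (0, 1); Newton's method refines it to λ ≈ 0.0075. p(6) = 356 and p(7) = -88 have opposite signs, so a root lies in (6, 7); Newton's method refines it to λ ≈ 6.8232. p(78) = -940 and p(79) = 4736 have opposite signs, so a root lies in (78, 79); Newton's method refines it to λ ≈ 78.1693. Check (Vieta): the three roots sum to 85, matching tr M = 85.
So the eigenvalues of A^T A are ≈ 0.0075, 6.8232, 78.1693 (all ≥ 0, as they must be for A^T A). The largest is λ_max ≈ 78.1693, hence ||A||_2 = sqrt(λ_max) ≈ 8.8413.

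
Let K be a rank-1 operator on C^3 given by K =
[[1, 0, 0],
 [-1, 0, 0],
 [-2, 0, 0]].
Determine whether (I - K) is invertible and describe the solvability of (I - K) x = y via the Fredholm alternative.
(I - K) is singular (det(I - K) = 0, i.e. 1 ∈ sigma(K)). (I - K) x = y is solvable iff y ⊥ ker((I - K)^*) = span{(1, 0, 0)}, i.e. iff y_1 = 0. When solvable, the solutions are x = y + c·(1, -1, -2), c arbitrary (ker(I - K) = span{(1, -1, -2)}, dimension 1).

K has rank 1, so it is an outer product K = u v^T: every row of K is a multiple of one row vector. Reading off the entries, u = (1, -1, -2) and v = (1, 0, 0) (row i of K equals u_i·v^T). A rank-one matrix u v^T satisfies K u = u (v·u) and kills the (2)-dimensional subspace v^⊥, so its characteristic polynomial is lambda^2 (lambda - v·u) with v·u = tr K = 1. Hence the eigenvalues of I - K are 1 (multiplicity 2) and 1 - (1) = 0, so det(I - K) = 0. (Direct check: I - K =
[[0, 0, 0],
 [1, 1, 0],
 [2, 0, 1]]
has determinant 0.) So 1 is an eigenvalue of K and (I - K) is not invertible. The finite-dimensional Fredholm alternative says: either (I - K) is invertible, or ker(I - K) ≠ {0} and then range(I - K) = ker((I - K)^*)^⊥, with dim ker(I - K) = dim ker((I - K)^*). We are in the second case, so we need both kernels. Kernel of I - K: (I - K) u = u - u (v·u) = u - u = 0, so ker(I - K) = span{u} = span{(1, -1, -2)} (it is exactly 1-dimensional because rank(I - K) = 2). Kernel of the adjoint: K is real, so (I - K)^* = I - K^T = I - v u^T, and (I - v u^T) v = v - v (u·v) = 0; hence ker((I - K)^*) = span{v} = span{(1, 0, 0)}. Therefore (I - K) x = y is solvable iff <y, v> = 0, i.e. iff y_1 = 0. When this holds, K y = u (v·y) = 0, so (I - K) y = y and x = y is a particular solution; the full solution set is the line x = y + c·u = y + c·(1, -1, -2), c ∈ C.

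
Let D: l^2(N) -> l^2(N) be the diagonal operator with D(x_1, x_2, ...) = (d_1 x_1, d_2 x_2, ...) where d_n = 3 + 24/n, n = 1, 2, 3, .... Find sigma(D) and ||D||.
sigma(D) = {3 + 24/n : n ≥ 1} ∪ {3}; ||D|| = 27

A bounded diagonal operator on l^2 with diagonal entries d_n has spectrum equal to the closure of {d_n : n ≥ 1}: every d_n is an eigenvalue (with eigenvector e_n), so {d_n} ⊂ sigma(D); the spectrum is closed, so its closure is too; and for lambda not in the closure, (D - lambda I) has bounded inverse (the diagonal entries 1/(d_n - lambda) are bounded). For our sequence d_n = 3 + 24/n, n = 1, 2, 3, ...:
  - {d_n} = {3 + 24/n : n ≥ 1}; the only limit point is 3
  - closure = {3 + 24/n : n ≥ 1} ∪ {3}
For the norm: a diagonal operator has ||D|| = sup_n |d_n|. Here d_n = 3 + 24/n is positive and decreasing, so sup_n |d_n| = d_1 = 3 + 24 = 27. So ||D|| = 27.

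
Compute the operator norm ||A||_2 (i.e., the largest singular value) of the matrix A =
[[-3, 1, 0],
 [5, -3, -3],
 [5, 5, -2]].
||A||_2 ≈ 8.4411 (= sqrt(largest eigenvalue of A^T A))

||A||_2 = sigma_max(A) = sqrt(lambda_max(A^T A)). Form the symmetric matrix M = A^T A =
[[59, 7, -25],
 [7, 35, -1],
 [-25, -1, 13]].
Its characteristic polynomial (trace, sum of principal 2x2 minors, determinant of M give the coefficients) is
  p(λ) = det(λ I - M) = λ^3 - 107λ^2 + 2612λ - 4624.
No integer candidate from the rational root theorem (±divisors of 4624) is a root, so the roots are irrational. The cubic discriminant is Δ = 6855686352 > 0, so there are three distinct real roots. p(1) = -2118 and p(2) = 180 have opposite signs, so a root lies in (1, 2); Newton's method refines it to λ ≈ 1.9183. p(33) = 986 and p(34) = -204 have opposite signs, so a root lies in (33, 34); Newton's method refines it to λ ≈ 33.8293. p(71) = -648 and p(72) = 2000 have opposite signs, so a root lies in (71, 72); Newton's method refines it to λ ≈ 71.2524. Check (Vieta): the three roots sum to 107, matching tr M = 107.
So the eigenvalues of A^T A are ≈ 1.9183, 33.8293, 71.2524 (all ≥ 0, as they must be for A^T A). The largest is λ_max ≈ 71.2524, hence ||A||_2 = sqrt(λ_max) ≈ 8.4411.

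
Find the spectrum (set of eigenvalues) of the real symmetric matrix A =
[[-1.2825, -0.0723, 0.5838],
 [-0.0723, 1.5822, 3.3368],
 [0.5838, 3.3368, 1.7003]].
sigma(A) ≈ {-2, -1, 5}

A is real symmetric, so its spectrum consists of real eigenvalues. Expanding the characteristic polynomial of the displayed matrix gives
  det(λ I - A) = p(λ) = λ^3 + (-2)λ^2 + (-13)λ + (-10).
Solving p(λ) = 0 yields eigenvalues ≈ -2, -1, 5. (A is shown rounded to 4 decimals, so these recover the underlying integer eigenvalues to within that precision.)
Verification: the trace of A = 2 equals the sum of eigenvalues 2, and det(A) ≈ 9.9996 matches the eigenvalue product 10.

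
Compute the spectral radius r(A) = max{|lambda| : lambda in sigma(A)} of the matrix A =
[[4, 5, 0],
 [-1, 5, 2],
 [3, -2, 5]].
r(A) ≈ 6.8323

The eigenvalues of A are the roots of its characteristic polynomial. With M = A (coefficients from the trace, the sum of principal 2x2 minors, and det A):
  p(λ) = det(λ I - M) = λ^3 - 14λ^2 + 74λ - 171.
No integer candidate from the rational root theorem (±divisors of 171) is a root, so the roots are irrational. The cubic discriminant is Δ = -25195 < 0, so there is one real root and a complex-conjugate pair. p(6) = -15 and p(7) = 4 have opposite signs, so a root lies in (6, 7); Newton's method refines it to λ ≈ 6.8323. Dividing out (λ - (6.8323)) leaves approximately λ^2 - 7.1677λ + 25.0281. For λ^2 - 7.1677λ + 25.0281 the discriminant is -48.7368. It is negative, so the remaining roots are the complex-conjugate pair λ ≈ 3.5838 ± 3.4906i. Their product equals the constant term, so |λ|^2 ≈ 25.0281 and |λ| ≈ 5.0028.
Thus the eigenvalues (to 4 decimals) are 6.8323 (modulus 6.8323); 3.5838 ± 3.4906i (modulus 5.0028). The spectral radius is the largest modulus: r(A) ≈ 6.8323. (Cross-check: r(A) ≤ ||A||_2 ≈ 7.5638; equality holds whenever A is normal, though it can also hold for some non-normal A.)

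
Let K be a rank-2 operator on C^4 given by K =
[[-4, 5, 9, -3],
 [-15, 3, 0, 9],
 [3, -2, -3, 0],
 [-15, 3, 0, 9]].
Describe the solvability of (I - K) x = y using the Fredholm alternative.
(I - K) is invertible (det(I - K) = -73 ≠ 0), so for every y in C^4 the equation (I - K) x = y has a unique solution.

K has rank 2 and factors as K = U V^T = u1 v1^T + u2 v2^T with u1 = (2, 3, -1, 3), v1 = (-3, 2, 3, 0), u2 = (1, -3, 0, -3), v2 = (2, 1, 3, -3) (multiplying out reproduces the displayed K). The nonzero eigenvalues of U V^T coincide with those of the 2 x 2 matrix G = V^T U = [[v1·u1, v1·u2], [v2·u1, v2·u2]] = [[-3, -9], [-5, 8]], and by the Sylvester determinant identity det(I_4 - U V^T) = det(I_2 - V^T U) = det([[4, 9], [5, -7]]) = (4)(-7) - (9)(5) = -73. (Direct check: I - K =
[[5, -5, -9, 3],
 [15, -2, 0, -9],
 [-3, 2, 4, 0],
 [15, -3, 0, -8]]
has determinant -73.) The finite-dimensional Fredholm alternative says: either (I - K) is invertible, or ker(I - K) ≠ {0} and then range(I - K) = ker((I - K)^*)^⊥, with dim ker(I - K) = dim ker((I - K)^*). Since det(I - K) ≠ 0, 1 is not an eigenvalue of K and ker(I - K) = {0}, so we are in the first case: for every y there is a unique x = (I - K)^(-1) y. (Explicitly, by the Woodbury identity, (I - U V^T)^(-1) = I + U (I_2 - G)^(-1) V^T.)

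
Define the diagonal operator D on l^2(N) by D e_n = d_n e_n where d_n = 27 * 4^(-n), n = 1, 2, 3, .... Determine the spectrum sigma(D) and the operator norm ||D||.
sigma(D) = {27 * 4^(-n) : n ≥ 1} ∪ {0}; ||D|| = 27/4

A bounded diagonal operator on l^2 with diagonal entries d_n has spectrum equal to the closure of {d_n : n ≥ 1}: every d_n is an eigenvalue (with eigenvector e_n), so {d_n} ⊂ sigma(D); the spectrum is closed, so its closure is too; and for lambda not in the closure, (D - lambda I) has bounded inverse (the diagonal entries 1/(d_n - lambda) are bounded). For our sequence d_n = 27 * 4^(-n), n = 1, 2, 3, ...:
  - {d_n} = {27 * 4^(-n) : n ≥ 1}; the only limit point is 0
  - closure = {27 * 4^(-n) : n ≥ 1} ∪ {0}
For the norm: a diagonal operator has ||D|| = sup_n |d_n|. Here d_n = 27 * 4^(-n) is positive and decreasing, so sup_n |d_n| = d_1 = 27/4. So ||D|| = 27/4.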